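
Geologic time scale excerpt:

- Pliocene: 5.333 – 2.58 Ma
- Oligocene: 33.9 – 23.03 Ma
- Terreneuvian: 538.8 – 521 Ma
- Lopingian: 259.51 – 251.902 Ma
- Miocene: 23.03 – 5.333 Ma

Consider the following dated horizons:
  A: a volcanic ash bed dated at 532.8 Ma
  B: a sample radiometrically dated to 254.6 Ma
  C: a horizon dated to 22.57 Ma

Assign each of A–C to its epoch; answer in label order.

Match each age against the start–end ranges in the excerpt: A = 532.8 Ma → Terreneuvian (538.8–521); B = 254.6 Ma → Lopingian (259.51–251.902); C = 22.57 Ma → Miocene (23.03–5.333).

A — Terreneuvian; B — Lopingian; C — Miocene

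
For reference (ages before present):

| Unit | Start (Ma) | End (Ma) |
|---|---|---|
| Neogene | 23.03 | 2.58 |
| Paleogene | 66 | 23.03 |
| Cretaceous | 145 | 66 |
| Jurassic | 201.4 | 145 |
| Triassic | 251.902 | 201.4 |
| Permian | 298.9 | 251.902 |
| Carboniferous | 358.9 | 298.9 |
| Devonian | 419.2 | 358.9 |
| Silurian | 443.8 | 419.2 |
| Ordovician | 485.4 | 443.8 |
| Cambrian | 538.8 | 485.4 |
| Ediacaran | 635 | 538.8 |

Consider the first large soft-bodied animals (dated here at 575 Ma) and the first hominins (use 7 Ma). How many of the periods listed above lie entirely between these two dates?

10

575 Ma sits inside the Ediacaran (635–538.8) and 7 Ma inside the Neogene (23.03–2.58); neither of those is wholly between the two dates.
The listed periods lying completely between them are Cambrian, Ordovician, Silurian, Devonian, Carboniferous, Permian, Triassic, Jurassic, Cretaceous, Paleogene — 10 in all.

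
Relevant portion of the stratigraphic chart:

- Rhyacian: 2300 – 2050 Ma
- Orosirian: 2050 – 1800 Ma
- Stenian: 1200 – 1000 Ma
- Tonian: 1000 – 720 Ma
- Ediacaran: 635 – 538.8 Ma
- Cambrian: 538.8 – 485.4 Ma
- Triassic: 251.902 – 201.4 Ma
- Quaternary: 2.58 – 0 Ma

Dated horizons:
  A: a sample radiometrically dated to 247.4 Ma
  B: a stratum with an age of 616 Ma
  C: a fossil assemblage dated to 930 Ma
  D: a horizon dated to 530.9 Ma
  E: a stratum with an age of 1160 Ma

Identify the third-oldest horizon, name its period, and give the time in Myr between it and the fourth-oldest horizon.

Larger Ma means older, so oldest first: E 1160 > C 930 > B 616 > D 530.9 > A 247.4.
Counting 3 along gives B (616 Ma); the excerpt puts that inside the Ediacaran, 635–538.8 Ma.
Next in line is D (530.9 Ma), and 616 − 530.9 = 85.1 Myr.

B, in the Ediacaran; 85.1 million years to D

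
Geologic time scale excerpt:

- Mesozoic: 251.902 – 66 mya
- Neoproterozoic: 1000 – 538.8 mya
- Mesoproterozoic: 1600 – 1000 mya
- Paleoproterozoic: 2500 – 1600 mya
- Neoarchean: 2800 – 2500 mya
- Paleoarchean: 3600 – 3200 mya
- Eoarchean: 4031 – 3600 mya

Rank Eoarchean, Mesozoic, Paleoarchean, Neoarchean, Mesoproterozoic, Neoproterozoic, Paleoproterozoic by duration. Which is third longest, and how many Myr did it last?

Durations: Eoarchean 431; Mesozoic 185.902; Paleoarchean 400; Neoarchean 300; Mesoproterozoic 600; Neoproterozoic 461.2; Paleoproterozoic 900 Myr.
Sorted longest-first: Paleoproterozoic (900), Mesoproterozoic (600), Neoproterozoic (461.2), Eoarchean (431), Paleoarchean (400), Neoarchean (300), Mesozoic (185.902).
The third longest is Neoproterozoic at 461.2 Myr.

Neoproterozoic, 461.2 million years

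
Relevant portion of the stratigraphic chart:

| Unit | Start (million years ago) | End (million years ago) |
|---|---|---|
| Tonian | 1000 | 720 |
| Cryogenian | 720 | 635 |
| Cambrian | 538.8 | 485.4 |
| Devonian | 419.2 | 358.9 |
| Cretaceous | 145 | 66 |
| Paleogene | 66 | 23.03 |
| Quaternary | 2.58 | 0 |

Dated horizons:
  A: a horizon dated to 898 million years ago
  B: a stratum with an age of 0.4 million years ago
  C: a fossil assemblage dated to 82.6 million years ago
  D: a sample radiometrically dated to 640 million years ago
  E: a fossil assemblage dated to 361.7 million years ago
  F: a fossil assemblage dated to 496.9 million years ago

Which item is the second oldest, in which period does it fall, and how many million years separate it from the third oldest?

D, in the Cryogenian; 143.1 million years to F

Larger Ma means older, so oldest first: A 898 > D 640 > F 496.9 > E 361.7 > C 82.6 > B 0.4.
Counting 2 along gives D (640 Ma); the excerpt puts that inside the Cryogenian, 720–635 Ma.
Next in line is F (496.9 Ma), and 640 − 496.9 = 143.1 Myr.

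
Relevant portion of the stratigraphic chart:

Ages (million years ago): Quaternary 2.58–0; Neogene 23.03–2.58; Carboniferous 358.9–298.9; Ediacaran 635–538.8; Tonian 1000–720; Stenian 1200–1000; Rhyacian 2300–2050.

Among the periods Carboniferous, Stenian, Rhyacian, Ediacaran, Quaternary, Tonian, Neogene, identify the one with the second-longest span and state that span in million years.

Rhyacian, 250 million years

Start − end for each: Carboniferous 358.9 − 298.9 = 60; Stenian 1200 − 1000 = 200; Rhyacian 2300 − 2050 = 250; Ediacaran 635 − 538.8 = 96.2; Quaternary 2.58 − 0 = 2.58; Tonian 1000 − 720 = 280; Neogene 23.03 − 2.58 = 20.45.
Ranking these from longest: Tonian > Rhyacian > Stenian > Ediacaran > Carboniferous > Neogene > Quaternary.
Position 2 in that ranking is Rhyacian, which lasted 250 Myr.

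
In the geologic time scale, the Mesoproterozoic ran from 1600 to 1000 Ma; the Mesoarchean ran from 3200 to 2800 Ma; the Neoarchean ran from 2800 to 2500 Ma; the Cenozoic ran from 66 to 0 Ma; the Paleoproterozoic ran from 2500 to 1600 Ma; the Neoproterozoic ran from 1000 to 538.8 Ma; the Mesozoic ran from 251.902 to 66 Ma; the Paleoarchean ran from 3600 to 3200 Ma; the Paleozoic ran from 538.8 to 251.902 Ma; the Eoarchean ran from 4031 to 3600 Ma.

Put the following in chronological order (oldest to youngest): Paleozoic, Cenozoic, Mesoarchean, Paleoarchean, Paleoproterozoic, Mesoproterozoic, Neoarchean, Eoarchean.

The oldest of these is Eoarchean (starts 4031 Ma) and the youngest is Cenozoic (ends 0 Ma).
In between, by decreasing start age: Paleoarchean (3600), Mesoarchean (3200), Neoarchean (2800), Paleoproterozoic (2500), Mesoproterozoic (1600), Paleozoic (538.8).

Eoarchean, then Paleoarchean, then Mesoarchean, then Neoarchean, then Paleoproterozoic, then Mesoproterozoic, then Paleozoic, then Cenozoic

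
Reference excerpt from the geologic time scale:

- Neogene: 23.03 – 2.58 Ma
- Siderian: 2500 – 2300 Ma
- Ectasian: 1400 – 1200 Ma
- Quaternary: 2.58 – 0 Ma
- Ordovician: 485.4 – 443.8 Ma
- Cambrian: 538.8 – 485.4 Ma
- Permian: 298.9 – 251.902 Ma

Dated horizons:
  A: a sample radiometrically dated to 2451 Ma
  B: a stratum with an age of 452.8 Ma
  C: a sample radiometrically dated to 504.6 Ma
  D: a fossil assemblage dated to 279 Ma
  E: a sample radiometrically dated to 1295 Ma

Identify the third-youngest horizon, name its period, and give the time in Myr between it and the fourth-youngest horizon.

C, in the Cambrian; 790.4 million years to E

Sorted youngest-first by Ma: D (279), B (452.8), C (504.6), E (1295), A (2451).
The third youngest is C at 504.6 Ma, which lies in 538.8–485.4 Ma: the Cambrian.
The fourth youngest is E at 1295 Ma; separation = |504.6 − 1295| = 790.4 Myr.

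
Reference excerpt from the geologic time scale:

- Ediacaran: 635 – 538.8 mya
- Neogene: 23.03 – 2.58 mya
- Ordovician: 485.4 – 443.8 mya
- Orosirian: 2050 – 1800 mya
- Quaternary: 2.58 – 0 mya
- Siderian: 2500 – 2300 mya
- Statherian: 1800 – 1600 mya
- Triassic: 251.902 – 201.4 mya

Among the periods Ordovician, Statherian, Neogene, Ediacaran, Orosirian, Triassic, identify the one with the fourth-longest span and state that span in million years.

Triassic, 50.502 million years

Durations: Ordovician 41.6; Statherian 200; Neogene 20.45; Ediacaran 96.2; Orosirian 250; Triassic 50.502 Myr.
Sorted longest-first: Orosirian (250), Statherian (200), Ediacaran (96.2), Triassic (50.502), Ordovician (41.6), Neogene (20.45).
The fourth longest is Triassic at 50.502 Myr.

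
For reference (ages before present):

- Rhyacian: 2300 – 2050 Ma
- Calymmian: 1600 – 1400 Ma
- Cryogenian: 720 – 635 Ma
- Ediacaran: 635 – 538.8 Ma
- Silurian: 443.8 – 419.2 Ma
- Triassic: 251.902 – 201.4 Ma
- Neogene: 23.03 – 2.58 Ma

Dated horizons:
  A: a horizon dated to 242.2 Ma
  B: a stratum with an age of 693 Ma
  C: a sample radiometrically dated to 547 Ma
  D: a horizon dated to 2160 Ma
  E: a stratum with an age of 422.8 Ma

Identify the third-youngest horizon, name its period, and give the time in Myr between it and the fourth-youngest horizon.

Sorted youngest-first by Ma: A (242.2), E (422.8), C (547), B (693), D (2160).
The third youngest is C at 547 Ma, which lies in 635–538.8 Ma: the Ediacaran.
The fourth youngest is B at 693 Ma; separation = |547 − 693| = 146 Myr.

C, in the Ediacaran; 146 million years to B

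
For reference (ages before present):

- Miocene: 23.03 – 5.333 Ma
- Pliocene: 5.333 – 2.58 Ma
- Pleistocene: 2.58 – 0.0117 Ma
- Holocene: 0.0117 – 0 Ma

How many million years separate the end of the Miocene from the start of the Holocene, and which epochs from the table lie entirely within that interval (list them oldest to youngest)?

5.3213 million years; Pliocene, Pleistocene

End of Miocene = 5.333 Ma; start of Holocene = 0.0117 Ma.
Gap = 5.333 − 0.0117 = 5.3213 Myr.
Epochs wholly inside 5.333–0.0117 Ma: Pliocene (5.333–2.58), Pleistocene (2.58–0.0117).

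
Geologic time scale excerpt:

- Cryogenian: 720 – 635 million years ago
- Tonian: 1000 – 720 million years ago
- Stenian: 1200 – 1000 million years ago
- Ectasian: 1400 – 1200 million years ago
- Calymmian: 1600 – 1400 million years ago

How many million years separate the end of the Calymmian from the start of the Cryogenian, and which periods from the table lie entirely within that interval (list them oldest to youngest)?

680 million years; Ectasian, Stenian, Tonian

End of Calymmian = 1400 Ma; start of Cryogenian = 720 Ma.
Gap = 1400 − 720 = 680 Myr.
Periods wholly inside 1400–720 Ma: Ectasian (1400–1200), Stenian (1200–1000), Tonian (1000–720).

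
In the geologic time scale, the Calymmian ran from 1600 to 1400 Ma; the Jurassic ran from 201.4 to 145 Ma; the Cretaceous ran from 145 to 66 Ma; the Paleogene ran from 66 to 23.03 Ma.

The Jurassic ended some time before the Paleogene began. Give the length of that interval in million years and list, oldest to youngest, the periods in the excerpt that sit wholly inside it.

79 million years; Cretaceous

The Jurassic closes at 145 Ma and the Paleogene opens at 66 Ma, so the interval is 145 − 66 = 79 Myr.
A period fits inside if it starts at or after 145 Ma and ends at or before 66 Ma; oldest first that gives Cretaceous.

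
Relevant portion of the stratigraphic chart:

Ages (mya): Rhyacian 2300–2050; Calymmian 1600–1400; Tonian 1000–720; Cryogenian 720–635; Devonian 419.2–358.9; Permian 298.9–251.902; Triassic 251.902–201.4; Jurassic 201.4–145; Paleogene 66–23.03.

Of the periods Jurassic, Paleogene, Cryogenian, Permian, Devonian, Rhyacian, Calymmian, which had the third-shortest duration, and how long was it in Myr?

Start − end for each: Jurassic 201.4 − 145 = 56.4; Paleogene 66 − 23.03 = 42.97; Cryogenian 720 − 635 = 85; Permian 298.9 − 251.902 = 46.998; Devonian 419.2 − 358.9 = 60.3; Rhyacian 2300 − 2050 = 250; Calymmian 1600 − 1400 = 200.
Ranking these from shortest: Paleogene < Permian < Jurassic < Devonian < Cryogenian < Calymmian < Rhyacian.
Position 3 in that ranking is Jurassic, which lasted 56.4 Myr.

Jurassic, 56.4 million years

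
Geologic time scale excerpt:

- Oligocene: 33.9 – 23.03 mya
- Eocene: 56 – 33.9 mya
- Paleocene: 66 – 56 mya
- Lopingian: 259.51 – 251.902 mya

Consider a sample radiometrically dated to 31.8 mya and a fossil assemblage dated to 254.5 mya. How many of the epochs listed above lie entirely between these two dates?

2

254.5 Ma sits inside the Lopingian (259.51–251.902) and 31.8 Ma inside the Oligocene (33.9–23.03); neither of those is wholly between the two dates.
The listed epochs lying completely between them are Paleocene, Eocene — 2 in all.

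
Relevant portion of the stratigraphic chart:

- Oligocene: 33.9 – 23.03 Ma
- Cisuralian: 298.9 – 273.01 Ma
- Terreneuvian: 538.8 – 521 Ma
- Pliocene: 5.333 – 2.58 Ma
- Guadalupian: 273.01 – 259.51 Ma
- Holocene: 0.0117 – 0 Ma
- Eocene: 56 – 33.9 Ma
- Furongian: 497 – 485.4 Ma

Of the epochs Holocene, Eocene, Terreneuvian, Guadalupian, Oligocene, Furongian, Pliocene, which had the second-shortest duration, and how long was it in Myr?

Pliocene, 2.753 million years

Durations: Holocene 0.0117; Eocene 22.1; Terreneuvian 17.8; Guadalupian 13.5; Oligocene 10.87; Furongian 11.6; Pliocene 2.753 Myr.
Sorted shortest-first: Holocene (0.0117), Pliocene (2.753), Oligocene (10.87), Furongian (11.6), Guadalupian (13.5), Terreneuvian (17.8), Eocene (22.1).
The second shortest is Pliocene at 2.753 Myr.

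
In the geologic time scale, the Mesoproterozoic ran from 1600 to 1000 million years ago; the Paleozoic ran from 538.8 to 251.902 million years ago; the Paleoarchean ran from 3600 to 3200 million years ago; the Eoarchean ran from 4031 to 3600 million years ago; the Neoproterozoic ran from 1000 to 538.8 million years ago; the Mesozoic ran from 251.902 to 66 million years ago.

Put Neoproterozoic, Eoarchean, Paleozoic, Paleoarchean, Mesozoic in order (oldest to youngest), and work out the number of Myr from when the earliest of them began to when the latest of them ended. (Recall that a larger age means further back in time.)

From the excerpt: Neoproterozoic 1000–538.8; Eoarchean 4031–3600; Paleozoic 538.8–251.902; Paleoarchean 3600–3200; Mesozoic 251.902–66 (Ma).
Larger Ma is earlier, so the oldest is Eoarchean and the youngest is Mesozoic; oldest to youngest: Eoarchean, Paleoarchean, Neoproterozoic, Paleozoic, Mesozoic.
Oldest start 4031 minus youngest end 66 gives 3965 Myr overall.

Eoarchean, Paleoarchean, Neoproterozoic, Paleozoic, Mesozoic; total span 3965 Myr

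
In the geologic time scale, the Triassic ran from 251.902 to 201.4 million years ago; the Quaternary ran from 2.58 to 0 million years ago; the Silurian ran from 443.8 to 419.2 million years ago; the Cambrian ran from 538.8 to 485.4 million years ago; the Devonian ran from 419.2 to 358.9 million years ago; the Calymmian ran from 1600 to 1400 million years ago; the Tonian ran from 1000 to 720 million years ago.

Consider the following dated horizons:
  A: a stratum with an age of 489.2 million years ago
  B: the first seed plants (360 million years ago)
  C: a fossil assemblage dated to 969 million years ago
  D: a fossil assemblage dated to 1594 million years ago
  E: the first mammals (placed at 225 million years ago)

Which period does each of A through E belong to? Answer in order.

A — Cambrian; B — Devonian; C — Tonian; D — Calymmian; E — Triassic

Match each age against the start–end ranges in the excerpt: A = 489.2 Ma → Cambrian (538.8–485.4); B = 360 Ma → Devonian (419.2–358.9); C = 969 Ma → Tonian (1000–720); D = 1594 Ma → Calymmian (1600–1400); E = 225 Ma → Triassic (251.902–201.4).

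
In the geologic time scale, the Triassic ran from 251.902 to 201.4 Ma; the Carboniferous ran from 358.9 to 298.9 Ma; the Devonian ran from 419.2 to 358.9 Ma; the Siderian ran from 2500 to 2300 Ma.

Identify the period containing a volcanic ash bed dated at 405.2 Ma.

Devonian

405.2 Ma lies between 419.2 and 358.9 Ma, so it falls in the Devonian.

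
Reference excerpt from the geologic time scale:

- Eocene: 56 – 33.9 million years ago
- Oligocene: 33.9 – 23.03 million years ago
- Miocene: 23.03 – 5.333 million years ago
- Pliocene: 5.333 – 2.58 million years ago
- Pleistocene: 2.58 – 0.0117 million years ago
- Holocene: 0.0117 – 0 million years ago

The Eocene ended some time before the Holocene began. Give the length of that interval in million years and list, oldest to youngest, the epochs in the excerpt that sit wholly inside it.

33.8883 million years; Oligocene, Miocene, Pliocene, Pleistocene

End of Eocene = 33.9 Ma; start of Holocene = 0.0117 Ma.
Gap = 33.9 − 0.0117 = 33.8883 Myr.
Epochs wholly inside 33.9–0.0117 Ma: Oligocene (33.9–23.03), Miocene (23.03–5.333), Pliocene (5.333–2.58), Pleistocene (2.58–0.0117).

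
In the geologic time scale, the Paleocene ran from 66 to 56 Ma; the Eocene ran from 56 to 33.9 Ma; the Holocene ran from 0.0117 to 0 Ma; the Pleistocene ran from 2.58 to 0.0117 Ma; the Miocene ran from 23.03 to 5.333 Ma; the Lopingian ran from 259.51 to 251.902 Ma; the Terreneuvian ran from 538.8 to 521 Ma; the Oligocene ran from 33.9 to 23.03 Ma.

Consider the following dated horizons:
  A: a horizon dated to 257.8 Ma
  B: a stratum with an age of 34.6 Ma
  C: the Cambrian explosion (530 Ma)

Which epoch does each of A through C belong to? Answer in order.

A: 257.8 Ma lies in 259.51–251.902 Ma, so Lopingian.
B: 34.6 Ma lies in 56–33.9 Ma, so Eocene.
C: 530 Ma lies in 538.8–521 Ma, so Terreneuvian.

A — Lopingian; B — Eocene; C — Terreneuvian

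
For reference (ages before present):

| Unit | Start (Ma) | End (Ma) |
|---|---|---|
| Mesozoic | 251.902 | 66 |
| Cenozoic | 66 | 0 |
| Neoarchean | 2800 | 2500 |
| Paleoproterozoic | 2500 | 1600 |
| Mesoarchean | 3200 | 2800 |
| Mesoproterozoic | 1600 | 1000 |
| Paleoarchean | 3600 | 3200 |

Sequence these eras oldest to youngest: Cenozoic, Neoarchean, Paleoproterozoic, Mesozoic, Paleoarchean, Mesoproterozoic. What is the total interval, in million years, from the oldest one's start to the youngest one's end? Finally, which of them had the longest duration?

Start ages (Ma): Paleoarchean 3600, Neoarchean 2800, Paleoproterozoic 2500, Mesoproterozoic 1600, Mesozoic 251.902, Cenozoic 66.
Ordered oldest to youngest: Paleoarchean, Neoarchean, Paleoproterozoic, Mesoproterozoic, Mesozoic, Cenozoic.
Span = 3600 − 0 = 3600 Myr.
Durations: Neoarchean 300, Mesoproterozoic 600, Mesozoic 185.902, Cenozoic 66, Paleoarchean 400, Paleoproterozoic 900 → longest is Paleoproterozoic (900 Myr).

Paleoarchean → Neoarchean → Paleoproterozoic → Mesoproterozoic → Mesozoic → Cenozoic; total span 3600 Myr; longest is Paleoproterozoic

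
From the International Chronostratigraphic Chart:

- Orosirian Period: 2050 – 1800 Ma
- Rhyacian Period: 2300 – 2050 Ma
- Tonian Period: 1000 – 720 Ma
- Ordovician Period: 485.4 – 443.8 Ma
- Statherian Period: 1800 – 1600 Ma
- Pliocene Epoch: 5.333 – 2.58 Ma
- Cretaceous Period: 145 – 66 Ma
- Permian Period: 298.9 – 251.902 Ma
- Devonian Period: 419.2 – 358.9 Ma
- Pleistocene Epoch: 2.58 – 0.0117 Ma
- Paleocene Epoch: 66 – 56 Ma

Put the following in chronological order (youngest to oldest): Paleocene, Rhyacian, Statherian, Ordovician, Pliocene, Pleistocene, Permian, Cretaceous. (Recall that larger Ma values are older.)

Pleistocene, Pliocene, Paleocene, Cretaceous, Permian, Ordovician, Statherian, Rhyacian

Read off each span (Ma): Paleocene 66–56; Rhyacian 2300–2050; Statherian 1800–1600; Ordovician 485.4–443.8; Pliocene 5.333–2.58; Pleistocene 2.58–0.0117; Permian 298.9–251.902; Cretaceous 145–66.
Larger Ma is older, so oldest→youngest is Rhyacian, Statherian, Ordovician, Permian, Cretaceous, Paleocene, Pliocene, Pleistocene; reverse it for youngest→oldest.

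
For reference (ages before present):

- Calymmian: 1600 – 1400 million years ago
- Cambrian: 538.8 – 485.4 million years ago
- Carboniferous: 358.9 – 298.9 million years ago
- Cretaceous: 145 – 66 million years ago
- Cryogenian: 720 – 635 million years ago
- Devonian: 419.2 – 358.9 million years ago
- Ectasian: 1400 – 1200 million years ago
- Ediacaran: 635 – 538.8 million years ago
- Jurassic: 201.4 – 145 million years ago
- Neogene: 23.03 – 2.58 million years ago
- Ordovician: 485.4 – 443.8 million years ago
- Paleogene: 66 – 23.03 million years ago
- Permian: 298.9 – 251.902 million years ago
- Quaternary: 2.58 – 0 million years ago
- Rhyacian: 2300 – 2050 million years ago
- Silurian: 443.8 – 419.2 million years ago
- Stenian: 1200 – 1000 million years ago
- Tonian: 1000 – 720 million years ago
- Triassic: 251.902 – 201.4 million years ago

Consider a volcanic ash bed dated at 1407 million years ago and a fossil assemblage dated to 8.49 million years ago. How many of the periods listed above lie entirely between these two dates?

1407 Ma sits inside the Calymmian (1600–1400) and 8.49 Ma inside the Neogene (23.03–2.58); neither of those is wholly between the two dates.
The listed periods lying completely between them are Ectasian, Stenian, Tonian, Cryogenian, Ediacaran, Cambrian, Ordovician, Silurian, Devonian, Carboniferous, Permian, Triassic, Jurassic, Cretaceous, Paleogene — 15 in all.

15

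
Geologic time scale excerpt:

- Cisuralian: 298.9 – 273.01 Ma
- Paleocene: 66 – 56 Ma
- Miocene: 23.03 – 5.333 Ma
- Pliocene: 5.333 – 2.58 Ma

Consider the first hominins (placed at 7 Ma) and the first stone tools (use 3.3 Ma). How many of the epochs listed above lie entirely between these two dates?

The older date is 7 Ma and the younger is 3.3 Ma.
No epoch both begins after 7 Ma and ends before 3.3 Ma, so the count is 0.

0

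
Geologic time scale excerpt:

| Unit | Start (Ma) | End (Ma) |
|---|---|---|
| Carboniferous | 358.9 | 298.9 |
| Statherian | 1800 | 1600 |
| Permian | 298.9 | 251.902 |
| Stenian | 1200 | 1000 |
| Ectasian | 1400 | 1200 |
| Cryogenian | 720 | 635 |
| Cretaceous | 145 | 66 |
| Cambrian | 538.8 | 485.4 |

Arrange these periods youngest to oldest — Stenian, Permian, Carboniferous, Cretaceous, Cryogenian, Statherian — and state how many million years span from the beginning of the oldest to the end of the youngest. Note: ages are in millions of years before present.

Start ages (Ma): Statherian 1800, Stenian 1200, Cryogenian 720, Carboniferous 358.9, Permian 298.9, Cretaceous 145.
Ordered youngest to oldest: Cretaceous, Permian, Carboniferous, Cryogenian, Stenian, Statherian.
Span = 1800 − 66 = 1734 Myr.

Cretaceous, Permian, Carboniferous, Cryogenian, Stenian, Statherian; total span 1734 Myr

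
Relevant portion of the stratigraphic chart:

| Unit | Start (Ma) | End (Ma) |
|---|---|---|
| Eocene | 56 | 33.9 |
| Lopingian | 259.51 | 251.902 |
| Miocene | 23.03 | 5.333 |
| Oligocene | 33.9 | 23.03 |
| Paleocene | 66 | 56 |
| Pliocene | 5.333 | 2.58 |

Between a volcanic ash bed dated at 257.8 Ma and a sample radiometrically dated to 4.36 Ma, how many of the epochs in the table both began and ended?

The older date is 257.8 Ma and the younger is 4.36 Ma.
Epochs with start < 257.8 and end > 4.36 Ma: Paleocene (66–56), Eocene (56–33.9), Oligocene (33.9–23.03), Miocene (23.03–5.333).
That is 4 complete epochs.

4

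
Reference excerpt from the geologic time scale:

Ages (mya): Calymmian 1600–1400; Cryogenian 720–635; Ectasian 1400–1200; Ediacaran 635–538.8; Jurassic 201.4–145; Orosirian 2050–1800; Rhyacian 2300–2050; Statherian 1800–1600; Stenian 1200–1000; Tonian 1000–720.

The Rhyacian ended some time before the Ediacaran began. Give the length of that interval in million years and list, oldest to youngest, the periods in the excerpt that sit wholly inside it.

The Rhyacian closes at 2050 Ma and the Ediacaran opens at 635 Ma, so the interval is 2050 − 635 = 1415 Myr.
A period fits inside if it starts at or after 2050 Ma and ends at or before 635 Ma; oldest first that gives Orosirian, Statherian, Calymmian, Ectasian, Stenian, Tonian, Cryogenian.

1415 million years; Orosirian, Statherian, Calymmian, Ectasian, Stenian, Tonian, Cryogenian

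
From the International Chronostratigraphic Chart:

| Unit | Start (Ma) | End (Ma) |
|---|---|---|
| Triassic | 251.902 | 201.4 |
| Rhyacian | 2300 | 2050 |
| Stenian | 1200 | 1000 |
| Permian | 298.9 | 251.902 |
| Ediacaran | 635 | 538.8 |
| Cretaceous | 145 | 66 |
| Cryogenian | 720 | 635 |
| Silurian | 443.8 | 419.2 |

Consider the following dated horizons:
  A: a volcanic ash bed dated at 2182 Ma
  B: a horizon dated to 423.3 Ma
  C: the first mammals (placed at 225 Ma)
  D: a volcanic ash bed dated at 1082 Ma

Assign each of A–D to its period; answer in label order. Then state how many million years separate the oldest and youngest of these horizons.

A — Rhyacian; B — Silurian; C — Triassic; D — Stenian; span 1957 million years

A: 2182 Ma lies in 2300–2050 Ma, so Rhyacian.
B: 423.3 Ma lies in 443.8–419.2 Ma, so Silurian.
C: 225 Ma lies in 251.902–201.4 Ma, so Triassic.
D: 1082 Ma lies in 1200–1000 Ma, so Stenian.
Oldest = 2182 Ma, youngest = 225 Ma → span 1957 Myr.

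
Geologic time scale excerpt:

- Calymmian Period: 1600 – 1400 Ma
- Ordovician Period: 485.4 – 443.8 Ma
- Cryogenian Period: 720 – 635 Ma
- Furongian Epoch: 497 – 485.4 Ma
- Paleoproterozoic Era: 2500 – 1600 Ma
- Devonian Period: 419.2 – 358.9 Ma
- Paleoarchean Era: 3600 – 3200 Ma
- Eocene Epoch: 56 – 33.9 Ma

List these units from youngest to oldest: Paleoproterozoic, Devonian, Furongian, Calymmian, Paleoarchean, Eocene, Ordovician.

Sorting by start age (ascending Ma, since larger Ma = older): Eocene began 56, Devonian began 419.2, Ordovician began 485.4, Furongian began 497, Calymmian began 1600, Paleoproterozoic began 2500, Paleoarchean began 3600.

Eocene → Devonian → Ordovician → Furongian → Calymmian → Paleoproterozoic → Paleoarchean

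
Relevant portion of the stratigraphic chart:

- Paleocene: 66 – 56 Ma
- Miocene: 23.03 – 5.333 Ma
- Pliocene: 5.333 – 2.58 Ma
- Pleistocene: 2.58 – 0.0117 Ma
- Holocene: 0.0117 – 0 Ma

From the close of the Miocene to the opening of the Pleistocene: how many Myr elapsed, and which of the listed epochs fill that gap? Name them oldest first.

The Miocene closes at 5.333 Ma and the Pleistocene opens at 2.58 Ma, so the interval is 5.333 − 2.58 = 2.753 Myr.
An epoch fits inside if it starts at or after 5.333 Ma and ends at or before 2.58 Ma; oldest first that gives Pliocene.

2.753 million years; Pliocene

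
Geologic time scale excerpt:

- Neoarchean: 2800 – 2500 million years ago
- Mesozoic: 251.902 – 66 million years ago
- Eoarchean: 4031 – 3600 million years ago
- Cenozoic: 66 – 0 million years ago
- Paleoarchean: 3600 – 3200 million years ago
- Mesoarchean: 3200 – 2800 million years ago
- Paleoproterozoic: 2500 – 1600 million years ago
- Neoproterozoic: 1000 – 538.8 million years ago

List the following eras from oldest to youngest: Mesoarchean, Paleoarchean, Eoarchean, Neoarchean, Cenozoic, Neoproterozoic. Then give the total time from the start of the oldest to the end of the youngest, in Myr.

Start ages (Ma): Eoarchean 4031, Paleoarchean 3600, Mesoarchean 3200, Neoarchean 2800, Neoproterozoic 1000, Cenozoic 66.
Ordered oldest to youngest: Eoarchean, Paleoarchean, Mesoarchean, Neoarchean, Neoproterozoic, Cenozoic.
Span = 4031 − 0 = 4031 Myr.

Eoarchean, Paleoarchean, Mesoarchean, Neoarchean, Neoproterozoic, Cenozoic; total span 4031 Myr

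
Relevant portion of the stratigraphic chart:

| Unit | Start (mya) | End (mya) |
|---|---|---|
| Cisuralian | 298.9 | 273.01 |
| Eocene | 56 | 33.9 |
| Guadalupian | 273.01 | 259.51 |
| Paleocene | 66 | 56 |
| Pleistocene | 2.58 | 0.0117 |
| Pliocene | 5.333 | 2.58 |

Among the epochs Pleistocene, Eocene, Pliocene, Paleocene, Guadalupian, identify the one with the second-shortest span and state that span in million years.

Pliocene, 2.753 million years

Start − end for each: Pleistocene 2.58 − 0.0117 = 2.5683; Eocene 56 − 33.9 = 22.1; Pliocene 5.333 − 2.58 = 2.753; Paleocene 66 − 56 = 10; Guadalupian 273.01 − 259.51 = 13.5.
Ranking these from shortest: Pleistocene < Pliocene < Paleocene < Guadalupian < Eocene.
Position 2 in that ranking is Pliocene, which lasted 2.753 Myr.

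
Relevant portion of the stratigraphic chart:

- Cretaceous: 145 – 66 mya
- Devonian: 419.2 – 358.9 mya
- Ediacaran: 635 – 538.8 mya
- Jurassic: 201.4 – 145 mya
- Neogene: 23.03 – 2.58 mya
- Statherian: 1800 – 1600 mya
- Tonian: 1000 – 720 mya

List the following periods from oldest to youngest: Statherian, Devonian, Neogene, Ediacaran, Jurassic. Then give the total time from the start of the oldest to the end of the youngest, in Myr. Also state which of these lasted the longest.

Statherian, Ediacaran, Devonian, Jurassic, Neogene; total span 1797.42 Myr; longest is Statherian

From the excerpt: Statherian 1800–1600; Devonian 419.2–358.9; Neogene 23.03–2.58; Ediacaran 635–538.8; Jurassic 201.4–145 (Ma).
Larger Ma is earlier, so the oldest is Statherian and the youngest is Neogene; oldest to youngest: Statherian, Ediacaran, Devonian, Jurassic, Neogene.
Oldest start 1800 minus youngest end 2.58 gives 1797.42 Myr overall.
Individual lengths (start − end): Statherian 200; Devonian 60.3; Neogene 20.45; Ediacaran 96.2; Jurassic 56.4. The largest is Statherian at 200 Myr.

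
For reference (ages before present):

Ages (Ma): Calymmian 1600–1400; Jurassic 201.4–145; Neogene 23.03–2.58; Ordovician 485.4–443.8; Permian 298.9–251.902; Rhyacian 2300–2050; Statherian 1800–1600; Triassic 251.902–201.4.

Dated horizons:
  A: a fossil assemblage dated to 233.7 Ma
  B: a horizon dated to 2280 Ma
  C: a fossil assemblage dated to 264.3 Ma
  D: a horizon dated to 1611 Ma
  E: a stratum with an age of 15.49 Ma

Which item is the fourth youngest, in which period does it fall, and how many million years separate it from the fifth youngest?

D, in the Statherian; 669 million years to B

Sorted youngest-first by Ma: E (15.49), A (233.7), C (264.3), D (1611), B (2280).
The fourth youngest is D at 1611 Ma, which lies in 1800–1600 Ma: the Statherian.
The fifth youngest is B at 2280 Ma; separation = |1611 − 2280| = 669 Myr.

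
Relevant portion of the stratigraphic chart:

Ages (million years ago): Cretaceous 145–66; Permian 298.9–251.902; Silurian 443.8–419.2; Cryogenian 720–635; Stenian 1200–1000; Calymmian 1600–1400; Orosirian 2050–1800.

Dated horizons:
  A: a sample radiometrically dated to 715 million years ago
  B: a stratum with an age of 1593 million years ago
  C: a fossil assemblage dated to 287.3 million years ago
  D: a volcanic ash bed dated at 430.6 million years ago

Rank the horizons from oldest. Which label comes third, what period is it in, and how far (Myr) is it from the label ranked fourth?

D, in the Silurian; 143.3 million years to C

Sorted oldest-first by Ma: B (1593), A (715), D (430.6), C (287.3).
The third oldest is D at 430.6 Ma, which lies in 443.8–419.2 Ma: the Silurian.
The fourth oldest is C at 287.3 Ma; separation = |430.6 − 287.3| = 143.3 Myr.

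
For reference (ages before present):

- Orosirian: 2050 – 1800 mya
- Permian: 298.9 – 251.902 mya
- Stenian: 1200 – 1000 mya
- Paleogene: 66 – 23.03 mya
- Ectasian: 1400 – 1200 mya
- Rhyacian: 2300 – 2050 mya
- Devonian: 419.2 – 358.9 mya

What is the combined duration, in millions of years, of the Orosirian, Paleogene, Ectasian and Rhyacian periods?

742.97 million years

Duration is start − end for each: (2050 − 1800) + (66 − 23.03) + (1400 − 1200) + (2300 − 2050).
That is 250 + 42.97 + 200 + 250, which totals 742.97 million years.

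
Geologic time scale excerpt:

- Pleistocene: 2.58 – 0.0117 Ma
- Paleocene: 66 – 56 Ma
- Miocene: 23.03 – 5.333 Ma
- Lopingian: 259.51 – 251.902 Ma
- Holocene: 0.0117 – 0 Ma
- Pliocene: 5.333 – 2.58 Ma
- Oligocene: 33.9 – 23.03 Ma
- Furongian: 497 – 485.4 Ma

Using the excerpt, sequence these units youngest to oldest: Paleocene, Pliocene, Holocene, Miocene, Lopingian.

Holocene, Pliocene, Miocene, Paleocene, Lopingian

The oldest of these is Lopingian (starts 259.51 Ma) and the youngest is Holocene (ends 0 Ma).
In between, by decreasing start age: Paleocene (66), Miocene (23.03), Pliocene (5.333).
Listing youngest first means reversing that sequence.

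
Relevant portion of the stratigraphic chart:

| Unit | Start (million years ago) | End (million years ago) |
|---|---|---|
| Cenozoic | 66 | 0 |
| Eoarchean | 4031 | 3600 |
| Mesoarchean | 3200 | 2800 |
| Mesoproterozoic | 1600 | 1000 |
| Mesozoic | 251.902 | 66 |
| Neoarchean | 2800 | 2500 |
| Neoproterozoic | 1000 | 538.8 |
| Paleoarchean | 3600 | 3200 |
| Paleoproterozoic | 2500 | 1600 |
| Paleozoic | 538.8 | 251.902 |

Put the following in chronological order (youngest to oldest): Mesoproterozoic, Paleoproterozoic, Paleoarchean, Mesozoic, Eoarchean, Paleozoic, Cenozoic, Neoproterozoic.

Sorting by start age (ascending Ma, since larger Ma = older): Cenozoic began 66, Mesozoic began 251.902, Paleozoic began 538.8, Neoproterozoic began 1000, Mesoproterozoic began 1600, Paleoproterozoic began 2500, Paleoarchean began 3600, Eoarchean began 4031.

Cenozoic, then Mesozoic, then Paleozoic, then Neoproterozoic, then Mesoproterozoic, then Paleoproterozoic, then Paleoarchean, then Eoarchean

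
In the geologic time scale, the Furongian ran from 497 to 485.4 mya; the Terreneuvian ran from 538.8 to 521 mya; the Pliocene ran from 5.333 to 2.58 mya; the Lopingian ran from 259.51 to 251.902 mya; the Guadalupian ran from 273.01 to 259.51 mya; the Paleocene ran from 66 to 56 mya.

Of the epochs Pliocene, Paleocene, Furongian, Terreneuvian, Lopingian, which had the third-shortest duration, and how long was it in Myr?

Paleocene, 10 million years

Durations: Pliocene 2.753; Paleocene 10; Furongian 11.6; Terreneuvian 17.8; Lopingian 7.608 Myr.
Sorted shortest-first: Pliocene (2.753), Lopingian (7.608), Paleocene (10), Furongian (11.6), Terreneuvian (17.8).
The third shortest is Paleocene at 10 Myr.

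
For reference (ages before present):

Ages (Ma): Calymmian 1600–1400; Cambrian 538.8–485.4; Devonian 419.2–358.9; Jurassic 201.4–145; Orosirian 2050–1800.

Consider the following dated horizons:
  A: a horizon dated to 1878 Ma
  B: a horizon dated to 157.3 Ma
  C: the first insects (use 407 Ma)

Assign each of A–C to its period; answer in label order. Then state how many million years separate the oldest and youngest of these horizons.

A — Orosirian; B — Jurassic; C — Devonian; span 1720.7 million years

A: 1878 Ma lies in 2050–1800 Ma, so Orosirian.
B: 157.3 Ma lies in 201.4–145 Ma, so Jurassic.
C: 407 Ma lies in 419.2–358.9 Ma, so Devonian.
Oldest = 1878 Ma, youngest = 157.3 Ma → span 1720.7 Myr.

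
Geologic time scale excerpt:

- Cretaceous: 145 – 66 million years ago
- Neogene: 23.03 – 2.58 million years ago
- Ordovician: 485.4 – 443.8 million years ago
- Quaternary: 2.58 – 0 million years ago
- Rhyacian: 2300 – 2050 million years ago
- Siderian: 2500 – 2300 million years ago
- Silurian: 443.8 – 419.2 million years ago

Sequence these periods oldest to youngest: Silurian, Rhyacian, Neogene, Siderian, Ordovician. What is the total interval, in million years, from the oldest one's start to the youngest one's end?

Siderian → Rhyacian → Ordovician → Silurian → Neogene; total span 2497.42 Myr

From the excerpt: Silurian 443.8–419.2; Rhyacian 2300–2050; Neogene 23.03–2.58; Siderian 2500–2300; Ordovician 485.4–443.8 (Ma).
Larger Ma is earlier, so the oldest is Siderian and the youngest is Neogene; oldest to youngest: Siderian, Rhyacian, Ordovician, Silurian, Neogene.
Oldest start 2500 minus youngest end 2.58 gives 2497.42 Myr overall.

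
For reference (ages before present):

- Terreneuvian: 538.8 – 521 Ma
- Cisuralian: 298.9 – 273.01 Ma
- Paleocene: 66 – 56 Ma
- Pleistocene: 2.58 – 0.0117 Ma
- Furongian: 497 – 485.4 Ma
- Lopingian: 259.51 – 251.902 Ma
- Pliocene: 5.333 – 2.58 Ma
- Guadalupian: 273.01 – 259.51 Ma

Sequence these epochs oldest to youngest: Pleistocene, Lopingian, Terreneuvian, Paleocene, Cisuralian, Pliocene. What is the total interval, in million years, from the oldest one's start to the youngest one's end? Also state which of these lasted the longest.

Start ages (Ma): Terreneuvian 538.8, Cisuralian 298.9, Lopingian 259.51, Paleocene 66, Pliocene 5.333, Pleistocene 2.58.
Ordered oldest to youngest: Terreneuvian, Cisuralian, Lopingian, Paleocene, Pliocene, Pleistocene.
Span = 538.8 − 0.0117 = 538.7883 Myr.
Durations: Pliocene 2.753, Cisuralian 25.89, Pleistocene 2.5683, Lopingian 7.608, Terreneuvian 17.8, Paleocene 10 → longest is Cisuralian (25.89 Myr).

Terreneuvian → Cisuralian → Lopingian → Paleocene → Pliocene → Pleistocene; total span 538.7883 Myr; longest is Cisuralian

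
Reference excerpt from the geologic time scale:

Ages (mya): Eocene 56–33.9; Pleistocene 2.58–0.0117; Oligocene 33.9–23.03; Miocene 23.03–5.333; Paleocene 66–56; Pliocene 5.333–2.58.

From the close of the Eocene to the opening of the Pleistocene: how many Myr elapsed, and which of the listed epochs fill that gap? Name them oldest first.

The Eocene closes at 33.9 Ma and the Pleistocene opens at 2.58 Ma, so the interval is 33.9 − 2.58 = 31.32 Myr.
An epoch fits inside if it starts at or after 33.9 Ma and ends at or before 2.58 Ma; oldest first that gives Oligocene, Miocene, Pliocene.

31.32 million years; Oligocene, Miocene, Pliocene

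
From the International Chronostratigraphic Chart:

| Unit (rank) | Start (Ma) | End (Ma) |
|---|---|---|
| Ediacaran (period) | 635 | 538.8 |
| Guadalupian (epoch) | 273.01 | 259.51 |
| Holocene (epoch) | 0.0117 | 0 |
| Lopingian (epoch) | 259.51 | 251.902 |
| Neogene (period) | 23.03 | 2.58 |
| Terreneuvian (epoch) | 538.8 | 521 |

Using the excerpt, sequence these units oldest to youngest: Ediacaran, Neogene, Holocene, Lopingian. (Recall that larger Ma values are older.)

Read off each span (Ma): Ediacaran 635–538.8; Neogene 23.03–2.58; Holocene 0.0117–0; Lopingian 259.51–251.902.
Larger Ma is older, so oldest→youngest is Ediacaran, Lopingian, Neogene, Holocene.

Ediacaran → Lopingian → Neogene → Holocene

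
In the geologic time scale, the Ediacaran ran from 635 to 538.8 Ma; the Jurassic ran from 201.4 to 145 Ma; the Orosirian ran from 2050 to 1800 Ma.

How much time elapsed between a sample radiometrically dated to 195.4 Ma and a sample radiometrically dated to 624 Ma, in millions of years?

428.6 million years

624 − 195.4 = 428.6 million years.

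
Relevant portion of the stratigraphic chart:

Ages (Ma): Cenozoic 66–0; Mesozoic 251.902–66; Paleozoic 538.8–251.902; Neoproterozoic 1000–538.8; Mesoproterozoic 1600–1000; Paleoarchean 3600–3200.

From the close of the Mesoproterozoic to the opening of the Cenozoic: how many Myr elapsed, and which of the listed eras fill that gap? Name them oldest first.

The Mesoproterozoic closes at 1000 Ma and the Cenozoic opens at 66 Ma, so the interval is 1000 − 66 = 934 Myr.
An era fits inside if it starts at or after 1000 Ma and ends at or before 66 Ma; oldest first that gives Neoproterozoic, Paleozoic, Mesozoic.

934 million years; Neoproterozoic, Paleozoic, Mesozoic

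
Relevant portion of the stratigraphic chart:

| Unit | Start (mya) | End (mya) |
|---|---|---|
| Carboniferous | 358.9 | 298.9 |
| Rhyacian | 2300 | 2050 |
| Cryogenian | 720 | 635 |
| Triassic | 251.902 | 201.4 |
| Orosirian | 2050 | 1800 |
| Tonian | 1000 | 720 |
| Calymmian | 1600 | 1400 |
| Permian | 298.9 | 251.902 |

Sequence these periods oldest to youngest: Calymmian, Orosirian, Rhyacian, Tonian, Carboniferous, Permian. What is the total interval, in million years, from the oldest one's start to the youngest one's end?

Start ages (Ma): Rhyacian 2300, Orosirian 2050, Calymmian 1600, Tonian 1000, Carboniferous 358.9, Permian 298.9.
Ordered oldest to youngest: Rhyacian, Orosirian, Calymmian, Tonian, Carboniferous, Permian.
Span = 2300 − 251.902 = 2048.098 Myr.

Rhyacian → Orosirian → Calymmian → Tonian → Carboniferous → Permian; total span 2048.098 Myr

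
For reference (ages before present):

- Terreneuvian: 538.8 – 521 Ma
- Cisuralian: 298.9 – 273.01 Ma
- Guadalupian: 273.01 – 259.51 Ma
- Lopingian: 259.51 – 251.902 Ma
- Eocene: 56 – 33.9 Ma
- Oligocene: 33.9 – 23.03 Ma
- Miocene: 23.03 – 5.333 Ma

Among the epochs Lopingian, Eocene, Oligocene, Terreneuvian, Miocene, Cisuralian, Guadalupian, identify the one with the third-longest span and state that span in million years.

Terreneuvian, 17.8 million years

Start − end for each: Lopingian 259.51 − 251.902 = 7.608; Eocene 56 − 33.9 = 22.1; Oligocene 33.9 − 23.03 = 10.87; Terreneuvian 538.8 − 521 = 17.8; Miocene 23.03 − 5.333 = 17.697; Cisuralian 298.9 − 273.01 = 25.89; Guadalupian 273.01 − 259.51 = 13.5.
Ranking these from longest: Cisuralian > Eocene > Terreneuvian > Miocene > Guadalupian > Oligocene > Lopingian.
Position 3 in that ranking is Terreneuvian, which lasted 17.8 Myr.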